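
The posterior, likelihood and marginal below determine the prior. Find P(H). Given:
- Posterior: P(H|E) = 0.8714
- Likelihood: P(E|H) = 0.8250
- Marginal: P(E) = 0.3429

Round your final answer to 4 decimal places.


From Bayes' theorem: P(H|E) = P(E|H) × P(H) / P(E)

Rearranging for P(H):
P(H) = P(H|E) × P(E) / P(E|H)
     = 0.8714 × 0.3429 / 0.8250
     = 0.29880306 / 0.8250
     = 0.3622


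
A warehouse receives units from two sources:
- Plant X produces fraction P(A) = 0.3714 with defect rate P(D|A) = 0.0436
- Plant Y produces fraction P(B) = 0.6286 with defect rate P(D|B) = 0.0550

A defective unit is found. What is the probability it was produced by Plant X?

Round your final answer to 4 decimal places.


Let A = from Plant X, D = defective

Given:
- P(A) = 0.3714, P(B) = 0.6286
- P(D|A) = 0.0436, P(D|B) = 0.0550

Step 1: Find P(D)
P(D) = P(D|A)P(A) + P(D|B)P(B)
     = 0.0436 × 0.3714 + 0.0550 × 0.6286
     = 0.01619304 + 0.03457300
     = 0.05076604

Step 2: Apply Bayes' theorem
P(A|D) = P(D|A)P(A) / P(D)
       = 0.01619304 / 0.05076604
       = 0.3190


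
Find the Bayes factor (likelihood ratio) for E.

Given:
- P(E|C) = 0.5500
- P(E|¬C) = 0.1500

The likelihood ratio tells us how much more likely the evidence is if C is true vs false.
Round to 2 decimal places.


Likelihood Ratio (LR) = P(E|C) / P(E|¬C)

LR = 0.5500 / 0.1500
   = 3.67

The evidence is 3.67 times more likely if C is true than if C is false.
Since LR > 1, the evidence supports C over ¬C.


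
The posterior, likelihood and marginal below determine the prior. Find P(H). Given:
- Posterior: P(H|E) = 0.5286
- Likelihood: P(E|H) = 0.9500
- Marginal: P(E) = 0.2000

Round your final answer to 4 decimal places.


From Bayes' theorem: P(H|E) = P(E|H) × P(H) / P(E)

Rearranging for P(H):
P(H) = P(H|E) × P(E) / P(E|H)
     = 0.5286 × 0.2000 / 0.9500
     = 0.10572000 / 0.9500
     = 0.1113


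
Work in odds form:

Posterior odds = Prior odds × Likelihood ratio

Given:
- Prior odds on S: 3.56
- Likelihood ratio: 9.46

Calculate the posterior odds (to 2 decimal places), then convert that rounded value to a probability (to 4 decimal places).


Step 1: Calculate posterior odds
Posterior odds = Prior odds × LR
               = 3.56 × 9.46
               = 33.68

Step 2: Convert to probability
P(S|E) = Posterior odds / (1 + Posterior odds)
       = 33.68 / (1 + 33.68)
       = 33.68 / 34.68
       = 0.9712

The evidence increased P(S) from 0.7807 to 0.9712.


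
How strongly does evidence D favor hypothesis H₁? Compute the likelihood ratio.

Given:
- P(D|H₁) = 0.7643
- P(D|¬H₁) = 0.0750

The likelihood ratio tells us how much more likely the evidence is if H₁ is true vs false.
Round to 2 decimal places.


Likelihood Ratio (LR) = P(D|H₁) / P(D|¬H₁)

LR = 0.7643 / 0.0750
   = 10.19

The evidence is 10.19 times more likely if H₁ is true than if H₁ is false.
LR > 1, so observing D raises the odds in favor of H₁.


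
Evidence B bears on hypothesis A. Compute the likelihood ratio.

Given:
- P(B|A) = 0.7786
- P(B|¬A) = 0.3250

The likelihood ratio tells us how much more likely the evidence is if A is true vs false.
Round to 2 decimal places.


Likelihood Ratio (LR) = P(B|A) / P(B|¬A)

LR = 0.7786 / 0.3250
   = 2.40

The evidence is 2.40 times more likely if A is true than if A is false.
LR > 1, so observing B raises the odds in favor of A.


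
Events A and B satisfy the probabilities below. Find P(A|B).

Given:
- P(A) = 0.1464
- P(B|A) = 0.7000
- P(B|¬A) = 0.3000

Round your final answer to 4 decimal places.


Bayes' theorem: P(A|B) = P(B|A) × P(A) / P(B)

Step 1: Calculate P(B) using law of total probability
P(B) = P(B|A)P(A) + P(B|¬A)P(¬A)
     = 0.7000 × 0.1464 + 0.3000 × 0.8536
     = 0.10248000 + 0.25608000
     = 0.35856000

Step 2: Apply Bayes' theorem
P(A|B) = P(B|A) × P(A) / P(B)
       = 0.10248000 / 0.35856000
       = 0.2858


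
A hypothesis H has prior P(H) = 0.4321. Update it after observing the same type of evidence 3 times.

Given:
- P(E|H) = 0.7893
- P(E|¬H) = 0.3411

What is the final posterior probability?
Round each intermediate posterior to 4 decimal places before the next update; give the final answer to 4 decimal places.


Sequential Bayesian updating:

Initial prior: P(H) = 0.4321

Update 1:
  P(E) = 0.7893 × 0.4321 + 0.3411 × 0.5679 = 0.34105653 + 0.19371069 = 0.53476722
  P(H|E) = 0.34105653 / 0.53476722 = 0.6378

Update 2:
  P(E) = 0.7893 × 0.6378 + 0.3411 × 0.3622 = 0.50341554 + 0.12354642 = 0.62696196
  P(H|E) = 0.50341554 / 0.62696196 = 0.8029

Update 3:
  P(E) = 0.7893 × 0.8029 + 0.3411 × 0.1971 = 0.63372897 + 0.06723081 = 0.70095978
  P(H|E) = 0.63372897 / 0.70095978 = 0.9041

Final posterior: 0.9041


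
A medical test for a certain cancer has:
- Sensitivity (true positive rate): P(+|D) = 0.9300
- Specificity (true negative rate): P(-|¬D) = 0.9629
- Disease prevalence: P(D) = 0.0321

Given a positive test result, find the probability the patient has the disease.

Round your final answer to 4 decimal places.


Let D = has disease, + = positive test

Given:
- P(D) = 0.0321 (prevalence)
- P(+|D) = 0.9300 (sensitivity)
- P(-|¬D) = 0.9629 (specificity)
- P(+|¬D) = 0.0371 (false positive rate = 1 - specificity)

Step 1: Find P(+)
P(+) = P(+|D)P(D) + P(+|¬D)P(¬D)
     = 0.9300 × 0.0321 + 0.0371 × 0.9679
     = 0.02985300 + 0.03590909
     = 0.06576209

Step 2: Apply Bayes' theorem for P(D|+)
P(D|+) = P(+|D)P(D) / P(+)
       = 0.02985300 / 0.06576209
       = 0.4540


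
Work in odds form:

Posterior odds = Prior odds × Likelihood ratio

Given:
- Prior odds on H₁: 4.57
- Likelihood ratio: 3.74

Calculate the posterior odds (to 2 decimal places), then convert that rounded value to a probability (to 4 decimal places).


Step 1: Calculate posterior odds
Posterior odds = Prior odds × LR
               = 4.57 × 3.74
               = 17.09

Step 2: Convert to probability
P(H₁|E) = Posterior odds / (1 + Posterior odds)
       = 17.09 / (1 + 17.09)
       = 17.09 / 18.09
       = 0.9447

The evidence increased P(H₁) from 0.8205 to 0.9447.


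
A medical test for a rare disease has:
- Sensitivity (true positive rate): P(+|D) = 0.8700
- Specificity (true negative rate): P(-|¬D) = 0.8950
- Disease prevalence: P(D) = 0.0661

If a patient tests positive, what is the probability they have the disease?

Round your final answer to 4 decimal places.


Let D = has disease, + = positive test

Given:
- P(D) = 0.0661 (prevalence)
- P(+|D) = 0.8700 (sensitivity)
- P(-|¬D) = 0.8950 (specificity)
- P(+|¬D) = 0.1050 (false positive rate = 1 - specificity)

Step 1: Find P(+)
P(+) = P(+|D)P(D) + P(+|¬D)P(¬D)
     = 0.8700 × 0.0661 + 0.1050 × 0.9339
     = 0.05750700 + 0.09805950
     = 0.15556650

Step 2: Apply Bayes' theorem for P(D|+)
P(D|+) = P(+|D)P(D) / P(+)
       = 0.05750700 / 0.15556650
       = 0.3697


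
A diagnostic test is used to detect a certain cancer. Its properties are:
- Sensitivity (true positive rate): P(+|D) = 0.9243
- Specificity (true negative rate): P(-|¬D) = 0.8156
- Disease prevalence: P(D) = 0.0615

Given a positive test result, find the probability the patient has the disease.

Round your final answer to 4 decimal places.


Let D = has disease, + = positive test

Given:
- P(D) = 0.0615 (prevalence)
- P(+|D) = 0.9243 (sensitivity)
- P(-|¬D) = 0.8156 (specificity)
- P(+|¬D) = 0.1844 (false positive rate = 1 - specificity)

Step 1: Find P(+)
P(+) = P(+|D)P(D) + P(+|¬D)P(¬D)
     = 0.9243 × 0.0615 + 0.1844 × 0.9385
     = 0.05684445 + 0.17305940
     = 0.22990385

Step 2: Apply Bayes' theorem for P(D|+)
P(D|+) = P(+|D)P(D) / P(+)
       = 0.05684445 / 0.22990385
       = 0.2473


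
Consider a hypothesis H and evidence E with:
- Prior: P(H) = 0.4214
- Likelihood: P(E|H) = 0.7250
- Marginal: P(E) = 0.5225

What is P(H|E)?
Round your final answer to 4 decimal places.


Using Bayes' theorem:

P(H|E) = P(E|H) × P(H) / P(E)
       = 0.7250 × 0.4214 / 0.5225
       = 0.30551500 / 0.5225
       = 0.5847

The evidence strengthens our belief in H.
Prior: 0.4214 → Posterior: 0.5847


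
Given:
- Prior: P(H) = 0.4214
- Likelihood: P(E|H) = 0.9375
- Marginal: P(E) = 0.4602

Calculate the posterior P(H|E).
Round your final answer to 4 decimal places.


Using Bayes' theorem:

P(H|E) = P(E|H) × P(H) / P(E)
       = 0.9375 × 0.4214 / 0.4602
       = 0.39506250 / 0.4602
       = 0.8585

The evidence strengthens our belief in H.
Prior: 0.4214 → Posterior: 0.8585


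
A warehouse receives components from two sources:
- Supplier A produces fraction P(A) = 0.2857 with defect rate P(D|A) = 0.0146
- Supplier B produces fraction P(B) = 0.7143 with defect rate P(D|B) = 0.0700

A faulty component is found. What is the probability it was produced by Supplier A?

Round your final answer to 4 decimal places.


Let A = from Supplier A, D = faulty

Given:
- P(A) = 0.2857, P(B) = 0.7143
- P(D|A) = 0.0146, P(D|B) = 0.0700

Step 1: Find P(D)
P(D) = P(D|A)P(A) + P(D|B)P(B)
     = 0.0146 × 0.2857 + 0.0700 × 0.7143
     = 0.00417122 + 0.05000100
     = 0.05417222

Step 2: Apply Bayes' theorem
P(A|D) = P(D|A)P(A) / P(D)
       = 0.00417122 / 0.05417222
       = 0.0770


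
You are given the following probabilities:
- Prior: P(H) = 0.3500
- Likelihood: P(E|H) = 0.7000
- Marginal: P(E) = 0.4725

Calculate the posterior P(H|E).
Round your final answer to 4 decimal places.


Using Bayes' theorem:

P(H|E) = P(E|H) × P(H) / P(E)
       = 0.7000 × 0.3500 / 0.4725
       = 0.24500000 / 0.4725
       = 0.5185

The evidence strengthens our belief in H.
Prior: 0.3500 → Posterior: 0.5185


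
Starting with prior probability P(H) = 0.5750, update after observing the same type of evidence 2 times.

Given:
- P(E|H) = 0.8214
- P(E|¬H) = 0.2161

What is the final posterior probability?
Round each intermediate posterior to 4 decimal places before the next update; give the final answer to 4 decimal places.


Sequential Bayesian updating:

Initial prior: P(H) = 0.5750

Update 1:
  P(E) = 0.8214 × 0.5750 + 0.2161 × 0.4250 = 0.47230500 + 0.09184250 = 0.56414750
  P(H|E) = 0.47230500 / 0.56414750 = 0.8372

Update 2:
  P(E) = 0.8214 × 0.8372 + 0.2161 × 0.1628 = 0.68767608 + 0.03518108 = 0.72285716
  P(H|E) = 0.68767608 / 0.72285716 = 0.9513

Final posterior: 0.9513


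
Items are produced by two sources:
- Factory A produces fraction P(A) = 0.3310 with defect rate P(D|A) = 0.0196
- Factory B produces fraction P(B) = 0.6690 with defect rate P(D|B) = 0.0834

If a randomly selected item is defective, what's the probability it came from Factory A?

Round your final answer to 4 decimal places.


Let A = from Factory A, D = defective

Given:
- P(A) = 0.3310, P(B) = 0.6690
- P(D|A) = 0.0196, P(D|B) = 0.0834

Step 1: Find P(D)
P(D) = P(D|A)P(A) + P(D|B)P(B)
     = 0.0196 × 0.3310 + 0.0834 × 0.6690
     = 0.00648760 + 0.05579460
     = 0.06228220

Step 2: Apply Bayes' theorem
P(A|D) = P(D|A)P(A) / P(D)
       = 0.00648760 / 0.06228220
       = 0.1042


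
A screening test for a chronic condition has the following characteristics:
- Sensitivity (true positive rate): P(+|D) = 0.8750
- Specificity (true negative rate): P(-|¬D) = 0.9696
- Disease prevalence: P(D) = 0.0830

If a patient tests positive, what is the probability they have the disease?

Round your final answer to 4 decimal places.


Let D = has disease, + = positive test

Given:
- P(D) = 0.0830 (prevalence)
- P(+|D) = 0.8750 (sensitivity)
- P(-|¬D) = 0.9696 (specificity)
- P(+|¬D) = 0.0304 (false positive rate = 1 - specificity)

Step 1: Find P(+)
P(+) = P(+|D)P(D) + P(+|¬D)P(¬D)
     = 0.8750 × 0.0830 + 0.0304 × 0.9170
     = 0.07262500 + 0.02787680
     = 0.10050180

Step 2: Apply Bayes' theorem for P(D|+)
P(D|+) = P(+|D)P(D) / P(+)
       = 0.07262500 / 0.10050180
       = 0.7226


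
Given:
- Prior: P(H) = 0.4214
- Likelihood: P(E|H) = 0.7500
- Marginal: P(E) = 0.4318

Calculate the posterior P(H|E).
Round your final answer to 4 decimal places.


Using Bayes' theorem:

P(H|E) = P(E|H) × P(H) / P(E)
       = 0.7500 × 0.4214 / 0.4318
       = 0.31605000 / 0.4318
       = 0.7319

The evidence strengthens our belief in H.
Prior: 0.4214 → Posterior: 0.7319


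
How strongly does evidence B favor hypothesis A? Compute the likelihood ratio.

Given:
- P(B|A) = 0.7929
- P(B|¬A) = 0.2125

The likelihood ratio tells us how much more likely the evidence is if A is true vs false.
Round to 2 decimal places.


Likelihood Ratio (LR) = P(B|A) / P(B|¬A)

LR = 0.7929 / 0.2125
   = 3.73

The evidence is 3.73 times more likely if A is true than if A is false.
LR > 1, so observing B raises the odds in favor of A.


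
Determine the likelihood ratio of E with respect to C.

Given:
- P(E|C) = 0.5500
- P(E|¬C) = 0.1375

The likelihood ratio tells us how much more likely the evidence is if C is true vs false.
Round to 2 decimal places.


Likelihood Ratio (LR) = P(E|C) / P(E|¬C)

LR = 0.5500 / 0.1375
   = 4.00

The evidence is 4.00 times more likely if C is true than if C is false.
LR > 1, so observing E raises the odds in favor of C.


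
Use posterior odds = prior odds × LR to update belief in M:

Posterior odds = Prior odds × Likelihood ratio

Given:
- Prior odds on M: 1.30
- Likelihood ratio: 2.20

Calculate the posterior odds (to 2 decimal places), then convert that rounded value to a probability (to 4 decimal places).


Step 1: Calculate posterior odds
Posterior odds = Prior odds × LR
               = 1.30 × 2.20
               = 2.86

Step 2: Convert to probability
P(M|E) = Posterior odds / (1 + Posterior odds)
       = 2.86 / (1 + 2.86)
       = 2.86 / 3.86
       = 0.7409

The evidence increased P(M) from 0.5652 to 0.7409.


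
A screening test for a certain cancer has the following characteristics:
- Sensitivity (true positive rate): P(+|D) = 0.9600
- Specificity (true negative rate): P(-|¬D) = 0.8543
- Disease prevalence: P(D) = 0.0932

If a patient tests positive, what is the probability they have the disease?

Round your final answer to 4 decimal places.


Let D = has disease, + = positive test

Given:
- P(D) = 0.0932 (prevalence)
- P(+|D) = 0.9600 (sensitivity)
- P(-|¬D) = 0.8543 (specificity)
- P(+|¬D) = 0.1457 (false positive rate = 1 - specificity)

Step 1: Find P(+)
P(+) = P(+|D)P(D) + P(+|¬D)P(¬D)
     = 0.9600 × 0.0932 + 0.1457 × 0.9068
     = 0.08947200 + 0.13212076
     = 0.22159276

Step 2: Apply Bayes' theorem for P(D|+)
P(D|+) = P(+|D)P(D) / P(+)
       = 0.08947200 / 0.22159276
       = 0.4038


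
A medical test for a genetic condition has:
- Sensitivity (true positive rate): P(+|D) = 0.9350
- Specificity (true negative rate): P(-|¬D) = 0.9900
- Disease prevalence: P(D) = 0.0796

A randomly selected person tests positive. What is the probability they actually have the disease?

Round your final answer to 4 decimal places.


Let D = has disease, + = positive test

Given:
- P(D) = 0.0796 (prevalence)
- P(+|D) = 0.9350 (sensitivity)
- P(-|¬D) = 0.9900 (specificity)
- P(+|¬D) = 0.0100 (false positive rate = 1 - specificity)

Step 1: Find P(+)
P(+) = P(+|D)P(D) + P(+|¬D)P(¬D)
     = 0.9350 × 0.0796 + 0.0100 × 0.9204
     = 0.07442600 + 0.00920400
     = 0.08363000

Step 2: Apply Bayes' theorem for P(D|+)
P(D|+) = P(+|D)P(D) / P(+)
       = 0.07442600 / 0.08363000
       = 0.8899


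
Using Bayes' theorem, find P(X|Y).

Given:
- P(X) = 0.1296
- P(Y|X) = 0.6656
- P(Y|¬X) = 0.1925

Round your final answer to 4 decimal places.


Bayes' theorem: P(X|Y) = P(Y|X) × P(X) / P(Y)

Step 1: Calculate P(Y) using law of total probability
P(Y) = P(Y|X)P(X) + P(Y|¬X)P(¬X)
     = 0.6656 × 0.1296 + 0.1925 × 0.8704
     = 0.08626176 + 0.16755200
     = 0.25381376

Step 2: Apply Bayes' theorem
P(X|Y) = P(Y|X) × P(X) / P(Y)
       = 0.08626176 / 0.25381376
       = 0.3399


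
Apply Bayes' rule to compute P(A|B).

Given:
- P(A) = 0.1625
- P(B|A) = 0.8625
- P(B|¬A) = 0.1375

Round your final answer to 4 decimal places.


Bayes' theorem: P(A|B) = P(B|A) × P(A) / P(B)

Step 1: Calculate P(B) using law of total probability
P(B) = P(B|A)P(A) + P(B|¬A)P(¬A)
     = 0.8625 × 0.1625 + 0.1375 × 0.8375
     = 0.14015625 + 0.11515625
     = 0.25531250

Step 2: Apply Bayes' theorem
P(A|B) = P(B|A) × P(A) / P(B)
       = 0.14015625 / 0.25531250
       = 0.5490


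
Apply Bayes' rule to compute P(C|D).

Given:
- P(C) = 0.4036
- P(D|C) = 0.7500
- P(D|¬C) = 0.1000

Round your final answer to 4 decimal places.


Bayes' theorem: P(C|D) = P(D|C) × P(C) / P(D)

Step 1: Calculate P(D) using law of total probability
P(D) = P(D|C)P(C) + P(D|¬C)P(¬C)
     = 0.7500 × 0.4036 + 0.1000 × 0.5964
     = 0.30270000 + 0.05964000
     = 0.36234000

Step 2: Apply Bayes' theorem
P(C|D) = P(D|C) × P(C) / P(D)
       = 0.30270000 / 0.36234000
       = 0.8354


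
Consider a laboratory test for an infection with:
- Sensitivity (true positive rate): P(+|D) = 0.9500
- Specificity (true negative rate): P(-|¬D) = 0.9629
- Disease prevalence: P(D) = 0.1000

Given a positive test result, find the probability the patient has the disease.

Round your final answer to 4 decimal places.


Let D = has disease, + = positive test

Given:
- P(D) = 0.1000 (prevalence)
- P(+|D) = 0.9500 (sensitivity)
- P(-|¬D) = 0.9629 (specificity)
- P(+|¬D) = 0.0371 (false positive rate = 1 - specificity)

Step 1: Find P(+)
P(+) = P(+|D)P(D) + P(+|¬D)P(¬D)
     = 0.9500 × 0.1000 + 0.0371 × 0.9000
     = 0.09500000 + 0.03339000
     = 0.12839000

Step 2: Apply Bayes' theorem for P(D|+)
P(D|+) = P(+|D)P(D) / P(+)
       = 0.09500000 / 0.12839000
       = 0.7399


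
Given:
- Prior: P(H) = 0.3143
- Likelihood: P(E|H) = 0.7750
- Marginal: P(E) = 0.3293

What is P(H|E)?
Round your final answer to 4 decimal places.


Using Bayes' theorem:

P(H|E) = P(E|H) × P(H) / P(E)
       = 0.7750 × 0.3143 / 0.3293
       = 0.24358250 / 0.3293
       = 0.7397

The evidence strengthens our belief in H.
Prior: 0.3143 → Posterior: 0.7397


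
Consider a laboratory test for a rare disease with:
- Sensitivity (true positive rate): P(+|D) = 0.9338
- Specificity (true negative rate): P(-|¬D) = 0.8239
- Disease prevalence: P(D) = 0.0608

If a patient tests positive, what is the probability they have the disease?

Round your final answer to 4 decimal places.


Let D = has disease, + = positive test

Given:
- P(D) = 0.0608 (prevalence)
- P(+|D) = 0.9338 (sensitivity)
- P(-|¬D) = 0.8239 (specificity)
- P(+|¬D) = 0.1761 (false positive rate = 1 - specificity)

Step 1: Find P(+)
P(+) = P(+|D)P(D) + P(+|¬D)P(¬D)
     = 0.9338 × 0.0608 + 0.1761 × 0.9392
     = 0.05677504 + 0.16539312
     = 0.22216816

Step 2: Apply Bayes' theorem for P(D|+)
P(D|+) = P(+|D)P(D) / P(+)
       = 0.05677504 / 0.22216816
       = 0.2555


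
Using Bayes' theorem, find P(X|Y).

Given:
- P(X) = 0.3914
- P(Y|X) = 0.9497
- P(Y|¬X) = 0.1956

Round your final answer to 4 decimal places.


Bayes' theorem: P(X|Y) = P(Y|X) × P(X) / P(Y)

Step 1: Calculate P(Y) using law of total probability
P(Y) = P(Y|X)P(X) + P(Y|¬X)P(¬X)
     = 0.9497 × 0.3914 + 0.1956 × 0.6086
     = 0.37171258 + 0.11904216
     = 0.49075474

Step 2: Apply Bayes' theorem
P(X|Y) = P(Y|X) × P(X) / P(Y)
       = 0.37171258 / 0.49075474
       = 0.7574


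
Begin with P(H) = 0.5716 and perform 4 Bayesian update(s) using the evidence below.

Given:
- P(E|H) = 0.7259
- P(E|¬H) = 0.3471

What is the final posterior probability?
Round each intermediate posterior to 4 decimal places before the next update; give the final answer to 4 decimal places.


Sequential Bayesian updating:

Initial prior: P(H) = 0.5716

Update 1:
  P(E) = 0.7259 × 0.5716 + 0.3471 × 0.4284 = 0.41492444 + 0.14869764 = 0.56362208
  P(H|E) = 0.41492444 / 0.56362208 = 0.7362

Update 2:
  P(E) = 0.7259 × 0.7362 + 0.3471 × 0.2638 = 0.53440758 + 0.09156498 = 0.62597256
  P(H|E) = 0.53440758 / 0.62597256 = 0.8537

Update 3:
  P(E) = 0.7259 × 0.8537 + 0.3471 × 0.1463 = 0.61970083 + 0.05078073 = 0.67048156
  P(H|E) = 0.61970083 / 0.67048156 = 0.9243

Update 4:
  P(E) = 0.7259 × 0.9243 + 0.3471 × 0.0757 = 0.67094937 + 0.02627547 = 0.69722484
  P(H|E) = 0.67094937 / 0.69722484 = 0.9623

Final posterior: 0.9623


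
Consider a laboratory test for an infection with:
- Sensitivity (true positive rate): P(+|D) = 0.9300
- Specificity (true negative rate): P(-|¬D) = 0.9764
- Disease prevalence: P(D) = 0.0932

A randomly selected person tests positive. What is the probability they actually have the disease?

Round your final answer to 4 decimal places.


Let D = has disease, + = positive test

Given:
- P(D) = 0.0932 (prevalence)
- P(+|D) = 0.9300 (sensitivity)
- P(-|¬D) = 0.9764 (specificity)
- P(+|¬D) = 0.0236 (false positive rate = 1 - specificity)

Step 1: Find P(+)
P(+) = P(+|D)P(D) + P(+|¬D)P(¬D)
     = 0.9300 × 0.0932 + 0.0236 × 0.9068
     = 0.08667600 + 0.02140048
     = 0.10807648

Step 2: Apply Bayes' theorem for P(D|+)
P(D|+) = P(+|D)P(D) / P(+)
       = 0.08667600 / 0.10807648
       = 0.8020


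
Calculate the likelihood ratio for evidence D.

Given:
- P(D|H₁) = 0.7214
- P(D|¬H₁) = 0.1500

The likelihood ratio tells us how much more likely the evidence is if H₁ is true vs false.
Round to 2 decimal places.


Likelihood Ratio (LR) = P(D|H₁) / P(D|¬H₁)

LR = 0.7214 / 0.1500
   = 4.81

The evidence is 4.81 times more likely if H₁ is true than if H₁ is false.
Because LR exceeds 1, D is evidence for H₁.


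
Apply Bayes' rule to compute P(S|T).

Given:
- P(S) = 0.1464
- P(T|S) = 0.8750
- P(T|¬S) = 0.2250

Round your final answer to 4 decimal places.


Bayes' theorem: P(S|T) = P(T|S) × P(S) / P(T)

Step 1: Calculate P(T) using law of total probability
P(T) = P(T|S)P(S) + P(T|¬S)P(¬S)
     = 0.8750 × 0.1464 + 0.2250 × 0.8536
     = 0.12810000 + 0.19206000
     = 0.32016000

Step 2: Apply Bayes' theorem
P(S|T) = P(T|S) × P(S) / P(T)
       = 0.12810000 / 0.32016000
       = 0.4001


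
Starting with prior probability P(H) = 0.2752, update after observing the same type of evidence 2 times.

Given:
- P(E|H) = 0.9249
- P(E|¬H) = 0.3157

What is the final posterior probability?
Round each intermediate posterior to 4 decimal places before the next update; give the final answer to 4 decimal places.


Sequential Bayesian updating:

Initial prior: P(H) = 0.2752

Update 1:
  P(E) = 0.9249 × 0.2752 + 0.3157 × 0.7248 = 0.25453248 + 0.22881936 = 0.48335184
  P(H|E) = 0.25453248 / 0.48335184 = 0.5266

Update 2:
  P(E) = 0.9249 × 0.5266 + 0.3157 × 0.4734 = 0.48705234 + 0.14945238 = 0.63650472
  P(H|E) = 0.48705234 / 0.63650472 = 0.7652

Final posterior: 0.7652


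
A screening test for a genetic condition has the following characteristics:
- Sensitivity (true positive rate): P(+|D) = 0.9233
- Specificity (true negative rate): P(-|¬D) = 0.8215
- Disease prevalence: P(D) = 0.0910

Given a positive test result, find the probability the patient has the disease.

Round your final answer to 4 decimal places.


Let D = has disease, + = positive test

Given:
- P(D) = 0.0910 (prevalence)
- P(+|D) = 0.9233 (sensitivity)
- P(-|¬D) = 0.8215 (specificity)
- P(+|¬D) = 0.1785 (false positive rate = 1 - specificity)

Step 1: Find P(+)
P(+) = P(+|D)P(D) + P(+|¬D)P(¬D)
     = 0.9233 × 0.0910 + 0.1785 × 0.9090
     = 0.08402030 + 0.16225650
     = 0.24627680

Step 2: Apply Bayes' theorem for P(D|+)
P(D|+) = P(+|D)P(D) / P(+)
       = 0.08402030 / 0.24627680
       = 0.3412


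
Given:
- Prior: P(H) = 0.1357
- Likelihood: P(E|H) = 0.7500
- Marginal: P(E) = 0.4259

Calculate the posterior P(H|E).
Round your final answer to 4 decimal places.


Using Bayes' theorem:

P(H|E) = P(E|H) × P(H) / P(E)
       = 0.7500 × 0.1357 / 0.4259
       = 0.10177500 / 0.4259
       = 0.2390

The evidence strengthens our belief in H.
Prior: 0.1357 → Posterior: 0.2390


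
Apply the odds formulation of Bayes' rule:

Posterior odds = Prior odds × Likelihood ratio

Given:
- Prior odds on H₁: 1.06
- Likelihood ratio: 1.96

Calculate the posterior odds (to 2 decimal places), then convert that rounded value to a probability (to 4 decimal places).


Step 1: Calculate posterior odds
Posterior odds = Prior odds × LR
               = 1.06 × 1.96
               = 2.08

Step 2: Convert to probability
P(H₁|E) = Posterior odds / (1 + Posterior odds)
       = 2.08 / (1 + 2.08)
       = 2.08 / 3.08
       = 0.6753

The evidence increased P(H₁) from 0.5146 to 0.6753.


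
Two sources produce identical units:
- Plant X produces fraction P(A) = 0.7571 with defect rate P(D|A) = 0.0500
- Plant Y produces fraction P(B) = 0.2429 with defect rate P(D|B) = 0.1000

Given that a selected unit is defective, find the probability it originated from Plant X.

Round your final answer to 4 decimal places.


Let A = from Plant X, D = defective

Given:
- P(A) = 0.7571, P(B) = 0.2429
- P(D|A) = 0.0500, P(D|B) = 0.1000

Step 1: Find P(D)
P(D) = P(D|A)P(A) + P(D|B)P(B)
     = 0.0500 × 0.7571 + 0.1000 × 0.2429
     = 0.03785500 + 0.02429000
     = 0.06214500

Step 2: Apply Bayes' theorem
P(A|D) = P(D|A)P(A) / P(D)
       = 0.03785500 / 0.06214500
       = 0.6091


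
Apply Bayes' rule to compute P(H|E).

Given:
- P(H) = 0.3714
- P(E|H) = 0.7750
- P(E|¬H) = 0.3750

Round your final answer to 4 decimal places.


Bayes' theorem: P(H|E) = P(E|H) × P(H) / P(E)

Step 1: Calculate P(E) using law of total probability
P(E) = P(E|H)P(H) + P(E|¬H)P(¬H)
     = 0.7750 × 0.3714 + 0.3750 × 0.6286
     = 0.28783500 + 0.23572500
     = 0.52356000

Step 2: Apply Bayes' theorem
P(H|E) = P(E|H) × P(H) / P(E)
       = 0.28783500 / 0.52356000
       = 0.5498


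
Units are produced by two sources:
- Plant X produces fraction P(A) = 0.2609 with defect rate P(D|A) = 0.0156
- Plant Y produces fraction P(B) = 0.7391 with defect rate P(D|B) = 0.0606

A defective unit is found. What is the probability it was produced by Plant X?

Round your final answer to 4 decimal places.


Let A = from Plant X, D = defective

Given:
- P(A) = 0.2609, P(B) = 0.7391
- P(D|A) = 0.0156, P(D|B) = 0.0606

Step 1: Find P(D)
P(D) = P(D|A)P(A) + P(D|B)P(B)
     = 0.0156 × 0.2609 + 0.0606 × 0.7391
     = 0.00407004 + 0.04478946
     = 0.04885950

Step 2: Apply Bayes' theorem
P(A|D) = P(D|A)P(A) / P(D)
       = 0.00407004 / 0.04885950
       = 0.0833


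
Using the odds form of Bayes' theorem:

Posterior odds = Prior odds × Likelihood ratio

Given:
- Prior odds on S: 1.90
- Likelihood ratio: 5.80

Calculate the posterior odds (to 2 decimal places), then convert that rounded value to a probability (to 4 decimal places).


Step 1: Calculate posterior odds
Posterior odds = Prior odds × LR
               = 1.90 × 5.80
               = 11.02

Step 2: Convert to probability
P(S|E) = Posterior odds / (1 + Posterior odds)
       = 11.02 / (1 + 11.02)
       = 11.02 / 12.02
       = 0.9168

The evidence increased P(S) from 0.6552 to 0.9168.


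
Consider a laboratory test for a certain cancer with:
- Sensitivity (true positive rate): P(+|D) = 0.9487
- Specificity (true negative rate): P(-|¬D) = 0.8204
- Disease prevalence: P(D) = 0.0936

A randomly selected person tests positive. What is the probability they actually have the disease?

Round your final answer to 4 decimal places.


Let D = has disease, + = positive test

Given:
- P(D) = 0.0936 (prevalence)
- P(+|D) = 0.9487 (sensitivity)
- P(-|¬D) = 0.8204 (specificity)
- P(+|¬D) = 0.1796 (false positive rate = 1 - specificity)

Step 1: Find P(+)
P(+) = P(+|D)P(D) + P(+|¬D)P(¬D)
     = 0.9487 × 0.0936 + 0.1796 × 0.9064
     = 0.08879832 + 0.16278944
     = 0.25158776

Step 2: Apply Bayes' theorem for P(D|+)
P(D|+) = P(+|D)P(D) / P(+)
       = 0.08879832 / 0.25158776
       = 0.3530


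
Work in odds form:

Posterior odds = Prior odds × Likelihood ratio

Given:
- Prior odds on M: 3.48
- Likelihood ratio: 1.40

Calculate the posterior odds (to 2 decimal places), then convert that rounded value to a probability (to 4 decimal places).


Step 1: Calculate posterior odds
Posterior odds = Prior odds × LR
               = 3.48 × 1.40
               = 4.87

Step 2: Convert to probability
P(M|E) = Posterior odds / (1 + Posterior odds)
       = 4.87 / (1 + 4.87)
       = 4.87 / 5.87
       = 0.8296

The evidence increased P(M) from 0.7768 to 0.8296.


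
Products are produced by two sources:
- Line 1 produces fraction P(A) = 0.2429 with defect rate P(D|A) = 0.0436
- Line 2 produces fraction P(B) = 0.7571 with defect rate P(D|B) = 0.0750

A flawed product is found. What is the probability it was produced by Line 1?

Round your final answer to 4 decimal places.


Let A = from Line 1, D = flawed

Given:
- P(A) = 0.2429, P(B) = 0.7571
- P(D|A) = 0.0436, P(D|B) = 0.0750

Step 1: Find P(D)
P(D) = P(D|A)P(A) + P(D|B)P(B)
     = 0.0436 × 0.2429 + 0.0750 × 0.7571
     = 0.01059044 + 0.05678250
     = 0.06737294

Step 2: Apply Bayes' theorem
P(A|D) = P(D|A)P(A) / P(D)
       = 0.01059044 / 0.06737294
       = 0.1572


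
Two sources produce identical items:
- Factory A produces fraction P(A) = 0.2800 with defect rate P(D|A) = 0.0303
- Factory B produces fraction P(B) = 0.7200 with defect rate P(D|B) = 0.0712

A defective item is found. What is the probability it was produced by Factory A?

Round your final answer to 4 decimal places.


Let A = from Factory A, D = defective

Given:
- P(A) = 0.2800, P(B) = 0.7200
- P(D|A) = 0.0303, P(D|B) = 0.0712

Step 1: Find P(D)
P(D) = P(D|A)P(A) + P(D|B)P(B)
     = 0.0303 × 0.2800 + 0.0712 × 0.7200
     = 0.00848400 + 0.05126400
     = 0.05974800

Step 2: Apply Bayes' theorem
P(A|D) = P(D|A)P(A) / P(D)
       = 0.00848400 / 0.05974800
       = 0.1420


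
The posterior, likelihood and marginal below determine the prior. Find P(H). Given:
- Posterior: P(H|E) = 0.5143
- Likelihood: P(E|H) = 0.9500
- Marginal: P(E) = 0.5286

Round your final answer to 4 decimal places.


From Bayes' theorem: P(H|E) = P(E|H) × P(H) / P(E)

Rearranging for P(H):
P(H) = P(H|E) × P(E) / P(E|H)
     = 0.5143 × 0.5286 / 0.9500
     = 0.27185898 / 0.9500
     = 0.2862


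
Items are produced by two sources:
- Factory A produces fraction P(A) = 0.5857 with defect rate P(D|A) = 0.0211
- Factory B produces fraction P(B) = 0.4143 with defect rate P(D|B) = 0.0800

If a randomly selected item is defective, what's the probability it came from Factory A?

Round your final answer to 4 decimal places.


Let A = from Factory A, D = defective

Given:
- P(A) = 0.5857, P(B) = 0.4143
- P(D|A) = 0.0211, P(D|B) = 0.0800

Step 1: Find P(D)
P(D) = P(D|A)P(A) + P(D|B)P(B)
     = 0.0211 × 0.5857 + 0.0800 × 0.4143
     = 0.01235827 + 0.03314400
     = 0.04550227

Step 2: Apply Bayes' theorem
P(A|D) = P(D|A)P(A) / P(D)
       = 0.01235827 / 0.04550227
       = 0.2716


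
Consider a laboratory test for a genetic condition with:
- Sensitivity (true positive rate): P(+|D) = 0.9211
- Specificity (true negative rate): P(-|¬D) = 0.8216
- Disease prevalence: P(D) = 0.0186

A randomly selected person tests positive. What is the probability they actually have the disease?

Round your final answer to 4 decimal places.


Let D = has disease, + = positive test

Given:
- P(D) = 0.0186 (prevalence)
- P(+|D) = 0.9211 (sensitivity)
- P(-|¬D) = 0.8216 (specificity)
- P(+|¬D) = 0.1784 (false positive rate = 1 - specificity)

Step 1: Find P(+)
P(+) = P(+|D)P(D) + P(+|¬D)P(¬D)
     = 0.9211 × 0.0186 + 0.1784 × 0.9814
     = 0.01713246 + 0.17508176
     = 0.19221422

Step 2: Apply Bayes' theorem for P(D|+)
P(D|+) = P(+|D)P(D) / P(+)
       = 0.01713246 / 0.19221422
       = 0.0891


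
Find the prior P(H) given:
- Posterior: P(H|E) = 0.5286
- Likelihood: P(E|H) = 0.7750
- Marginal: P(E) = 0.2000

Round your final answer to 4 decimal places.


From Bayes' theorem: P(H|E) = P(E|H) × P(H) / P(E)

Rearranging for P(H):
P(H) = P(H|E) × P(E) / P(E|H)
     = 0.5286 × 0.2000 / 0.7750
     = 0.10572000 / 0.7750
     = 0.1364


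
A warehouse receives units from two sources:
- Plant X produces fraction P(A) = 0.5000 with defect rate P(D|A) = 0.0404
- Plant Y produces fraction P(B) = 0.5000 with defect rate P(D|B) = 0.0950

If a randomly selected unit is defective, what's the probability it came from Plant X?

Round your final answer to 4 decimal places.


Let A = from Plant X, D = defective

Given:
- P(A) = 0.5000, P(B) = 0.5000
- P(D|A) = 0.0404, P(D|B) = 0.0950

Step 1: Find P(D)
P(D) = P(D|A)P(A) + P(D|B)P(B)
     = 0.0404 × 0.5000 + 0.0950 × 0.5000
     = 0.02020000 + 0.04750000
     = 0.06770000

Step 2: Apply Bayes' theorem
P(A|D) = P(D|A)P(A) / P(D)
       = 0.02020000 / 0.06770000
       = 0.2984


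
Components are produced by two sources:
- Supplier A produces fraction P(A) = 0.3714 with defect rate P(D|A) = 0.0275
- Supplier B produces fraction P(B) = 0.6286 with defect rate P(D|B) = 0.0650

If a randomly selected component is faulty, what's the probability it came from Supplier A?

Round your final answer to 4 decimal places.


Let A = from Supplier A, D = faulty

Given:
- P(A) = 0.3714, P(B) = 0.6286
- P(D|A) = 0.0275, P(D|B) = 0.0650

Step 1: Find P(D)
P(D) = P(D|A)P(A) + P(D|B)P(B)
     = 0.0275 × 0.3714 + 0.0650 × 0.6286
     = 0.01021350 + 0.04085900
     = 0.05107250

Step 2: Apply Bayes' theorem
P(A|D) = P(D|A)P(A) / P(D)
       = 0.01021350 / 0.05107250
       = 0.2000


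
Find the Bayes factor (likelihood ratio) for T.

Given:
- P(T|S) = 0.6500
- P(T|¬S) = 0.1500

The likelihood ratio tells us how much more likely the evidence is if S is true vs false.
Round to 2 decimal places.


Likelihood Ratio (LR) = P(T|S) / P(T|¬S)

LR = 0.6500 / 0.1500
   = 4.33

The evidence is 4.33 times more likely if S is true than if S is false.
Because LR exceeds 1, T is evidence for S.


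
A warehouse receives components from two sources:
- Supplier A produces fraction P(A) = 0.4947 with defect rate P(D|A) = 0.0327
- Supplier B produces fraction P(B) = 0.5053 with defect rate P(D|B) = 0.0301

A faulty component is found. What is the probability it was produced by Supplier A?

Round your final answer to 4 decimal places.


Let A = from Supplier A, D = faulty

Given:
- P(A) = 0.4947, P(B) = 0.5053
- P(D|A) = 0.0327, P(D|B) = 0.0301

Step 1: Find P(D)
P(D) = P(D|A)P(A) + P(D|B)P(B)
     = 0.0327 × 0.4947 + 0.0301 × 0.5053
     = 0.01617669 + 0.01520953
     = 0.03138622

Step 2: Apply Bayes' theorem
P(A|D) = P(D|A)P(A) / P(D)
       = 0.01617669 / 0.03138622
       = 0.5154


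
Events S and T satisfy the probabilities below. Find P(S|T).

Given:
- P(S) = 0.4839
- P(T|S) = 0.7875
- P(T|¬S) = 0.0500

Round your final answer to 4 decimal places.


Bayes' theorem: P(S|T) = P(T|S) × P(S) / P(T)

Step 1: Calculate P(T) using law of total probability
P(T) = P(T|S)P(S) + P(T|¬S)P(¬S)
     = 0.7875 × 0.4839 + 0.0500 × 0.5161
     = 0.38107125 + 0.02580500
     = 0.40687625

Step 2: Apply Bayes' theorem
P(S|T) = P(T|S) × P(S) / P(T)
       = 0.38107125 / 0.40687625
       = 0.9366


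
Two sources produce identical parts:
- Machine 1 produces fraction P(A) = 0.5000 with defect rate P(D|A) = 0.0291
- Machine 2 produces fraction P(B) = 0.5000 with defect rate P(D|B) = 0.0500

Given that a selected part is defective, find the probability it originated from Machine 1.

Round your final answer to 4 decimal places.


Let A = from Machine 1, D = defective

Given:
- P(A) = 0.5000, P(B) = 0.5000
- P(D|A) = 0.0291, P(D|B) = 0.0500

Step 1: Find P(D)
P(D) = P(D|A)P(A) + P(D|B)P(B)
     = 0.0291 × 0.5000 + 0.0500 × 0.5000
     = 0.01455000 + 0.02500000
     = 0.03955000

Step 2: Apply Bayes' theorem
P(A|D) = P(D|A)P(A) / P(D)
       = 0.01455000 / 0.03955000
       = 0.3679


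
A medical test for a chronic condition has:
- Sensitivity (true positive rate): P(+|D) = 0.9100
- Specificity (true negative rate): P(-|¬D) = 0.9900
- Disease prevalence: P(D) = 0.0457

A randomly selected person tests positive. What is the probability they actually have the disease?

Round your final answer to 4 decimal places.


Let D = has disease, + = positive test

Given:
- P(D) = 0.0457 (prevalence)
- P(+|D) = 0.9100 (sensitivity)
- P(-|¬D) = 0.9900 (specificity)
- P(+|¬D) = 0.0100 (false positive rate = 1 - specificity)

Step 1: Find P(+)
P(+) = P(+|D)P(D) + P(+|¬D)P(¬D)
     = 0.9100 × 0.0457 + 0.0100 × 0.9543
     = 0.04158700 + 0.00954300
     = 0.05113000

Step 2: Apply Bayes' theorem for P(D|+)
P(D|+) = P(+|D)P(D) / P(+)
       = 0.04158700 / 0.05113000
       = 0.8134


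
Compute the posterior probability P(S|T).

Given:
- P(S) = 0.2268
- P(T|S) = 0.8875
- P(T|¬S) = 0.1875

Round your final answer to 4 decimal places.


Bayes' theorem: P(S|T) = P(T|S) × P(S) / P(T)

Step 1: Calculate P(T) using law of total probability
P(T) = P(T|S)P(S) + P(T|¬S)P(¬S)
     = 0.8875 × 0.2268 + 0.1875 × 0.7732
     = 0.20128500 + 0.14497500
     = 0.34626000

Step 2: Apply Bayes' theorem
P(S|T) = P(T|S) × P(S) / P(T)
       = 0.20128500 / 0.34626000
       = 0.5813


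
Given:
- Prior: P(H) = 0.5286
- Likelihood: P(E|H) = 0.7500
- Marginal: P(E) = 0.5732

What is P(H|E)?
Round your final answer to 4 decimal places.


Using Bayes' theorem:

P(H|E) = P(E|H) × P(H) / P(E)
       = 0.7500 × 0.5286 / 0.5732
       = 0.39645000 / 0.5732
       = 0.6916

The evidence strengthens our belief in H.
Prior: 0.5286 → Posterior: 0.6916


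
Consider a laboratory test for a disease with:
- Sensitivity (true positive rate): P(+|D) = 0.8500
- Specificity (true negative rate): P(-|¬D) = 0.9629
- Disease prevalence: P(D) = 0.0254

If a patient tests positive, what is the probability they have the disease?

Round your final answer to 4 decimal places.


Let D = has disease, + = positive test

Given:
- P(D) = 0.0254 (prevalence)
- P(+|D) = 0.8500 (sensitivity)
- P(-|¬D) = 0.9629 (specificity)
- P(+|¬D) = 0.0371 (false positive rate = 1 - specificity)

Step 1: Find P(+)
P(+) = P(+|D)P(D) + P(+|¬D)P(¬D)
     = 0.8500 × 0.0254 + 0.0371 × 0.9746
     = 0.02159000 + 0.03615766
     = 0.05774766

Step 2: Apply Bayes' theorem for P(D|+)
P(D|+) = P(+|D)P(D) / P(+)
       = 0.02159000 / 0.05774766
       = 0.3739


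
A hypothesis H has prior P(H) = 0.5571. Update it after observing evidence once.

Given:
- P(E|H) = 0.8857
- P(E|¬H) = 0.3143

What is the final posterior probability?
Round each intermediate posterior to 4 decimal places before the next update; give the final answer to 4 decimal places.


Sequential Bayesian updating:

Initial prior: P(H) = 0.5571

Update 1:
  P(E) = 0.8857 × 0.5571 + 0.3143 × 0.4429 = 0.49342347 + 0.13920347 = 0.63262694
  P(H|E) = 0.49342347 / 0.63262694 = 0.7800

Final posterior: 0.7800


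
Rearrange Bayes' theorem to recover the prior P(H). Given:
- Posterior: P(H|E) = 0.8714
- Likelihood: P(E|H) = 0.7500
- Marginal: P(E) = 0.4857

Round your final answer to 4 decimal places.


From Bayes' theorem: P(H|E) = P(E|H) × P(H) / P(E)

Rearranging for P(H):
P(H) = P(H|E) × P(E) / P(E|H)
     = 0.8714 × 0.4857 / 0.7500
     = 0.42323898 / 0.7500
     = 0.5643


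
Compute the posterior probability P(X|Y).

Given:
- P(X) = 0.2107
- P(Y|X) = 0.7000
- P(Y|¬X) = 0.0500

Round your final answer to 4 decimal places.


Bayes' theorem: P(X|Y) = P(Y|X) × P(X) / P(Y)

Step 1: Calculate P(Y) using law of total probability
P(Y) = P(Y|X)P(X) + P(Y|¬X)P(¬X)
     = 0.7000 × 0.2107 + 0.0500 × 0.7893
     = 0.14749000 + 0.03946500
     = 0.18695500

Step 2: Apply Bayes' theorem
P(X|Y) = P(Y|X) × P(X) / P(Y)
       = 0.14749000 / 0.18695500
       = 0.7889


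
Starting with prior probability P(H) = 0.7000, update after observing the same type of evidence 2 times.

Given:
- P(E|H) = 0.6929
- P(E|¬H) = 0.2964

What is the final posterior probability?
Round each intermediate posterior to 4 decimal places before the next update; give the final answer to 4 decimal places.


Sequential Bayesian updating:

Initial prior: P(H) = 0.7000

Update 1:
  P(E) = 0.6929 × 0.7000 + 0.2964 × 0.3000 = 0.48503000 + 0.08892000 = 0.57395000
  P(H|E) = 0.48503000 / 0.57395000 = 0.8451

Update 2:
  P(E) = 0.6929 × 0.8451 + 0.2964 × 0.1549 = 0.58556979 + 0.04591236 = 0.63148215
  P(H|E) = 0.58556979 / 0.63148215 = 0.9273

Final posterior: 0.9273


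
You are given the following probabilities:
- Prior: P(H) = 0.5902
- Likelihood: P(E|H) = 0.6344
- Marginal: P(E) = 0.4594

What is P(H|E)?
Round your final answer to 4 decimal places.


Using Bayes' theorem:

P(H|E) = P(E|H) × P(H) / P(E)
       = 0.6344 × 0.5902 / 0.4594
       = 0.37442288 / 0.4594
       = 0.8150

The evidence strengthens our belief in H.
Prior: 0.5902 → Posterior: 0.8150
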